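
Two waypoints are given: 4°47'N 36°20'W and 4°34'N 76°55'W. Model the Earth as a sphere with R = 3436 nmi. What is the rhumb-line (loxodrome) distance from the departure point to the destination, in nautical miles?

2426 nmi

Δψ = ln[tan(π/4+φ₂/2)/tan(π/4+φ₁/2)] = -0.0038;  Δφ = -0.0038 rad,  Δλ = -0.7083 rad
q = Δφ/Δψ = 0.9967
d = R·√(Δφ² + q²Δλ²) = 3436·0.70597 = 2426 nmi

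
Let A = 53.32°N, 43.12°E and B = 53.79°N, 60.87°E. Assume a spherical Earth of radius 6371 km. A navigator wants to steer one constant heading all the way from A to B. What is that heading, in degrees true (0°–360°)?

Meridional parts: M(φ₁)=+1.1041, M(φ₂)=+1.1180 → ΔM = +0.0138;  Δλ = +0.3098 rad
tan C = Δλ / ΔM = +22.4346 → C = 87.45°

87.4°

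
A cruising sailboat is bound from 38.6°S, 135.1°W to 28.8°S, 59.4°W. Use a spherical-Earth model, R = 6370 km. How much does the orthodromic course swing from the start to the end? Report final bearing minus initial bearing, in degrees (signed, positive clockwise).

Initial bearing θ₁ = atan2(sin Δλ cos φ₂, cos φ₁ sin φ₂ − sin φ₁ cos φ₂ cos Δλ) = 105.87°
Final bearing θ₂ = (initial bearing from the destination back to the start) + 180° = 59.07°
Δθ = θ₂ − θ₁ = -46.8°

-46.8°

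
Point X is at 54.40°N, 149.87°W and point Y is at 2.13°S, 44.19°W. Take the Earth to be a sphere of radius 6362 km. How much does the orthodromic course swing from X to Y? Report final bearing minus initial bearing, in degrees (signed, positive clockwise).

At departure: θ₁ = atan2(sin Δλ cos φ₂, cos φ₁ sin φ₂ − sin φ₁ cos φ₂ cos Δλ) = 78.37°
At arrival: θ₂ = atan2(sin Δλ cos φ₁, −cos φ₂ sin φ₁ + sin φ₂ cos φ₁ cos Δλ) = 145.21°
Δθ = θ₂ − θ₁ = +66.8°

+66.8°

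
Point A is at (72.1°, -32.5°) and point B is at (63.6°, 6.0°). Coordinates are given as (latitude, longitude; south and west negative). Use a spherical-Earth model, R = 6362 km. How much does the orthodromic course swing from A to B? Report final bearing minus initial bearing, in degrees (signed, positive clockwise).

+35.9°

Initial bearing θ₁ = atan2(sin Δλ cos φ₂, cos φ₁ sin φ₂ − sin φ₁ cos φ₂ cos Δλ) = 101.40°
Final bearing θ₂ = (initial bearing from the destination back to the start) + 180° = 137.34°
Δθ = θ₂ − θ₁ = +35.9°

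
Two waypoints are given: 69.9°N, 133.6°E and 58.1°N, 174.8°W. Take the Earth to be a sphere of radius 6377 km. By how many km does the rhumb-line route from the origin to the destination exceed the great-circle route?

77 km

Great circle: cos σ = sin φ₁ sin φ₂ + cos φ₁ cos φ₂ cos Δλ,  σ = 0.4274 rad → d_gc = 2725.2 km
Rhumb line: Δψ = -0.4779, q = Δφ/Δψ = 0.4310, d_rh = R√(Δφ²+q²Δλ²) = 2802.0 km
Excess = 2802.0 − 2725.2 = 76.8 ≈ 77 km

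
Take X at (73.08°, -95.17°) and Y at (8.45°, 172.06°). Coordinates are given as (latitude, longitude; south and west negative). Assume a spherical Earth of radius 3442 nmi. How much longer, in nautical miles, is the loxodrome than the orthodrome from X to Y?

310 nmi

Great circle: cos σ = sin φ₁ sin φ₂ + cos φ₁ cos φ₂ cos Δλ,  σ = 1.4438 rad → d_gc = 4969.50 nmi
Rhumb line: Δψ = -1.7576, q = Δφ/Δψ = 0.6418, d_rh = R√(Δφ²+q²Δλ²) = 5279.04 nmi
Excess = 5279.04 − 4969.50 = 309.54 ≈ 310 nmi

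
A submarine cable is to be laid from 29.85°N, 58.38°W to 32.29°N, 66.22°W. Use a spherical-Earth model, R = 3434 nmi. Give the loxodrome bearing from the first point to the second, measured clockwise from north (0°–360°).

Meridional parts: M(φ₁)=+0.5463, M(φ₂)=+0.5960 → ΔM = +0.0497;  Δλ = -0.1368 rad
tan C = Δλ / ΔM = -2.7518 → C = 289.97°

290.0°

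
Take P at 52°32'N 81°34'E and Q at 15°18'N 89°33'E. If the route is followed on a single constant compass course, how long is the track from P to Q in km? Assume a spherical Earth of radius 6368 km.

Rhumb course C = atan2(Δλ, Δψ) with Δψ = ln[tan(π/4+φ₂/2)/tan(π/4+φ₁/2)] = -0.8111, Δλ = +0.1393 → C = 170.25°
d = R·|Δφ| / |cos C| = 6368·0.64984 / 0.98556 = 4199 km

4199 km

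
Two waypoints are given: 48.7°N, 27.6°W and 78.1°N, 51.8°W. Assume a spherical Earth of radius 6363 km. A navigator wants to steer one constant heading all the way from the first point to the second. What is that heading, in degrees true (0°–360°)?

Meridional parts: M(φ₁)=+0.9759, M(φ₂)=+2.2612 → ΔM = +1.2854;  Δλ = -0.4224 rad
tan C = Δλ / ΔM = -0.3286 → C = 341.81°

341.8°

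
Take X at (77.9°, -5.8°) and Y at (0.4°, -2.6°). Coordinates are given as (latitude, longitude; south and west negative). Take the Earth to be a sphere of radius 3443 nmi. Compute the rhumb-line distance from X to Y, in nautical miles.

Δψ = ln[tan(π/4+φ₂/2)/tan(π/4+φ₁/2)] = -2.2375;  Δφ = -1.3526 rad,  Δλ = +0.0559 rad
q = Δφ/Δψ = 0.6045
d = R·√(Δφ² + q²Δλ²) = 3443·1.35305 = 4659 nmi

4659 nmi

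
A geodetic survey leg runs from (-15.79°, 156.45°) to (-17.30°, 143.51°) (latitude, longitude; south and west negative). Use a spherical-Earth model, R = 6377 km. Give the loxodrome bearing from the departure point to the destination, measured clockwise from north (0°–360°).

Meridional parts: M(φ₁)=-0.2791, M(φ₂)=-0.3066 → ΔM = -0.0275;  Δλ = -0.2258 rad
tan C = Δλ / ΔM = +8.2144 → C = 263.06°

263.1°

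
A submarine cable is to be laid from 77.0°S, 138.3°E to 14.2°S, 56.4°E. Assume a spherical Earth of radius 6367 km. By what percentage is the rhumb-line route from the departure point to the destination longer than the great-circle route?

5.3%

Great circle: σ = 1.2977 rad → d_gc = Rσ = 8262.2 km
Rhumb: Δφ = +1.0961, Δλ = -1.4294, Δψ = +1.9217, q = Δφ/Δψ = 0.5704 → d_rh = R√(Δφ²+q²Δλ²) = 8697.6 km
Excess = (8697.6 − 8262.2) / 8262.2 = 435.4 / 8262.2 = 5.27% ≈ 5.3%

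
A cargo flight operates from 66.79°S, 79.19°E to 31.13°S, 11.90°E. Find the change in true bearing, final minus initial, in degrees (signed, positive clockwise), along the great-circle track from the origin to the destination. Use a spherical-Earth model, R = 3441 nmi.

At departure: θ₁ = atan2(sin Δλ cos φ₂, cos φ₁ sin φ₂ − sin φ₁ cos φ₂ cos Δλ) = 277.22°
At arrival: θ₂ = atan2(sin Δλ cos φ₁, −cos φ₂ sin φ₁ + sin φ₂ cos φ₁ cos Δλ) = 332.82°
Δθ = θ₂ − θ₁ = +55.6°

+55.6°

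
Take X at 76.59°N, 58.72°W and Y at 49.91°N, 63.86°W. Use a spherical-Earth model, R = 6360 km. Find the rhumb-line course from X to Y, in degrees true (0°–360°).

Meridional parts: M(φ₁)=+2.1408, M(φ₂)=+1.0082 → ΔM = -1.1326;  Δλ = -0.0897 rad
tan C = Δλ / ΔM = +0.0792 → C = 184.53°

184.5°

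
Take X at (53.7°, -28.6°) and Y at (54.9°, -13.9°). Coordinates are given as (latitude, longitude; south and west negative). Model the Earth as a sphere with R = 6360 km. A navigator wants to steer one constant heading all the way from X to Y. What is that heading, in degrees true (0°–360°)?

82.0°

Meridional parts: M(φ₁)=+1.1153, M(φ₂)=+1.1512 → ΔM = +0.0359;  Δλ = +0.2566 rad
tan C = Δλ / ΔM = +7.1477 → C = 82.04°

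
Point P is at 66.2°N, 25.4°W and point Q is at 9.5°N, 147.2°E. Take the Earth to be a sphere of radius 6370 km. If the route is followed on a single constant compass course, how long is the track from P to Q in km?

15041 km

Δψ = ln[tan(π/4+φ₂/2)/tan(π/4+φ₁/2)] = -1.3906;  Δφ = -0.9896 rad,  Δλ = +3.0124 rad
q = Δφ/Δψ = 0.7116
d = R·√(Δφ² + q²Δλ²) = 6370·2.36116 = 15041 km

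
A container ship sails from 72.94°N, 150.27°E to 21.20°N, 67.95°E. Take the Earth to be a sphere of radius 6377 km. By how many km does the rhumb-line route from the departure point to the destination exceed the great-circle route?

Great circle: cos σ = sin φ₁ sin φ₂ + cos φ₁ cos φ₂ cos Δλ,  σ = 1.1785 rad → d_gc = 7515.6 km
Rhumb line: Δψ = -1.5185, q = Δφ/Δψ = 0.5947, d_rh = R√(Δφ²+q²Δλ²) = 7927.9 km
Excess = 7927.9 − 7515.6 = 412.3 ≈ 412 km

412 km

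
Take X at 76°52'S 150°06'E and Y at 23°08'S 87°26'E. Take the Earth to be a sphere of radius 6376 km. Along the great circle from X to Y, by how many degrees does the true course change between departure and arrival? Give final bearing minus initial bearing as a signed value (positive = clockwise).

+55.2°

At departure: θ₁ = atan2(sin Δλ cos φ₂, cos φ₁ sin φ₂ − sin φ₁ cos φ₂ cos Δλ) = 291.51°
At arrival: θ₂ = atan2(sin Δλ cos φ₁, −cos φ₂ sin φ₁ + sin φ₂ cos φ₁ cos Δλ) = 346.71°
Δθ = θ₂ − θ₁ = +55.2°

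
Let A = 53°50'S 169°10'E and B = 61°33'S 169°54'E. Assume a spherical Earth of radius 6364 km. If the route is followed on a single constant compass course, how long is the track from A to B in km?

858 km

Δψ = ln[tan(π/4+φ₂/2)/tan(π/4+φ₁/2)] = -0.2531;  Δφ = -0.1347 rad,  Δλ = +0.0128 rad
q = Δφ/Δψ = 0.5320
d = R·√(Δφ² + q²Δλ²) = 6364·0.13485 = 858 km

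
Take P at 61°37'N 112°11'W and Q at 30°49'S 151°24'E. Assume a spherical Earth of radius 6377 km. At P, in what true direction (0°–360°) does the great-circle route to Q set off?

259.4°

θ = atan2( sin Δλ·cos φ₂ ,  cos φ₁ sin φ₂ − sin φ₁ cos φ₂ cos Δλ )
  = atan2(-0.8534, -0.1591) = 259.44°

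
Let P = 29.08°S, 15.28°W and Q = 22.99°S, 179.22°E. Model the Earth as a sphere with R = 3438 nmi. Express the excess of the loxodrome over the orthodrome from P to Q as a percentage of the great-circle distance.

18.0%

Great circle: σ = 2.2007 rad → d_gc = Rσ = 7566.0 nmi
Rhumb: Δφ = +0.1063, Δλ = -2.8885, Δψ = +0.1184, q = Δφ/Δψ = 0.8979 → d_rh = R√(Δφ²+q²Δλ²) = 8924.3 nmi
Excess = (8924.3 − 7566.0) / 7566.0 = 1358.3 / 7566.0 = 17.953% ≈ 18.0%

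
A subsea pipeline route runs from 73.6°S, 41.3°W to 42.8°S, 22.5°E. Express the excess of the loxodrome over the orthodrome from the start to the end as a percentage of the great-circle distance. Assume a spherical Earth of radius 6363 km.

3.9%

Great circle: σ = 0.7329 rad → d_gc = Rσ = 4663.2 km
Rhumb: Δφ = +0.5376, Δλ = +1.1135, Δψ = +1.1092, q = Δφ/Δψ = 0.4847 → d_rh = R√(Δφ²+q²Δλ²) = 4846.8 km
Excess = (4846.8 − 4663.2) / 4663.2 = 183.6 / 4663.2 = 3.94% ≈ 3.9%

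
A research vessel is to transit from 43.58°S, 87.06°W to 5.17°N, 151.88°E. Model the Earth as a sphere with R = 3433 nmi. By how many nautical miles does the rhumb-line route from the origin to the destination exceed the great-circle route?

Great circle: cos σ = sin φ₁ sin φ₂ + cos φ₁ cos φ₂ cos Δλ,  σ = 2.0201 rad → d_gc = 6935.0 nmi
Rhumb line: Δψ = +0.9371, q = Δφ/Δψ = 0.9080, d_rh = R√(Δφ²+q²Δλ²) = 7204.6 nmi
Excess = 7204.6 − 6935.0 = 269.6 ≈ 270 nmi

270 nmi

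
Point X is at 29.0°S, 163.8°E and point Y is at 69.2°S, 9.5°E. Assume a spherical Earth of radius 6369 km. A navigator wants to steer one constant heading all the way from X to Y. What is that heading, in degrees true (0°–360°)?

246.6°

Δψ = ln[tan(π/4+φ₂/2)/tan(π/4+φ₁/2)] = -1.1661
Δλ = -2.6930 rad (taken the short way round)
course = atan2(Δλ, Δψ) = 246.59°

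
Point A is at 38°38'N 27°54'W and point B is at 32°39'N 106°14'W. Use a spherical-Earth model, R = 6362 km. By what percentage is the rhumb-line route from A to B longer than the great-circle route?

Great circle: σ = 1.0817 rad → d_gc = Rσ = 6881.7 km
Rhumb: Δφ = -0.1044, Δλ = -1.3672, Δψ = -0.1286, q = Δφ/Δψ = 0.8119 → d_rh = R√(Δφ²+q²Δλ²) = 7093.3 km
Excess = (7093.3 − 6881.7) / 6881.7 = 211.6 / 6881.7 = 3.07% ≈ 3.1%

3.1%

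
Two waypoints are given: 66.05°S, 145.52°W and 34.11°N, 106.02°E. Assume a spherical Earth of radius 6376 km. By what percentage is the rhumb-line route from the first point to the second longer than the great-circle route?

Great circle: σ = 2.2382 rad → d_gc = Rσ = 14270.6 km
Rhumb: Δφ = +1.7481, Δλ = -1.8930, Δψ = +2.1847, q = Δφ/Δψ = 0.8002 → d_rh = R√(Δφ²+q²Δλ²) = 14748.2 km
Excess = (14748.2 − 14270.6) / 14270.6 = 477.6 / 14270.6 = 3.347% ≈ 3.3%

3.3%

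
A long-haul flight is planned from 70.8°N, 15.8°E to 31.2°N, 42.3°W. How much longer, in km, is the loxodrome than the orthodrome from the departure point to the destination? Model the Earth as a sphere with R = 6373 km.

158 km

Great circle: cos σ = sin φ₁ sin φ₂ + cos φ₁ cos φ₂ cos Δλ,  σ = 0.8791 rad → d_gc = 5602.4 km
Rhumb line: Δψ = -1.2034, q = Δφ/Δψ = 0.5743, d_rh = R√(Δφ²+q²Δλ²) = 5760.0 km
Excess = 5760.0 − 5602.4 = 157.6 ≈ 158 km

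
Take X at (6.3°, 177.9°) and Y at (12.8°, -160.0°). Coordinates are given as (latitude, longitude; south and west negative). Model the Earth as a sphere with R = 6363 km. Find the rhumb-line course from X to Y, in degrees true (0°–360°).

Meridional parts: M(φ₁)=+0.1102, M(φ₂)=+0.2253 → ΔM = +0.1151;  Δλ = +0.3857 rad
tan C = Δλ / ΔM = +3.3510 → C = 73.38°

73.4°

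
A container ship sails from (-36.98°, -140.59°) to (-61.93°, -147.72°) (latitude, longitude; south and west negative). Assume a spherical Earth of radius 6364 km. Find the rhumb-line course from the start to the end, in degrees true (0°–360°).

Δψ = ln[tan(π/4+φ₂/2)/tan(π/4+φ₁/2)] = -0.6908
Δλ = -0.1244 rad (taken the short way round)
course = atan2(Δλ, Δψ) = 190.21°

190.2°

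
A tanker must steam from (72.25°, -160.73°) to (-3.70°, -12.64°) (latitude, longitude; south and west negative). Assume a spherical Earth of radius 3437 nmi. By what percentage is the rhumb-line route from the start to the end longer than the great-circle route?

Great circle: σ = 1.8962 rad → d_gc = Rσ = 6517.3 nmi
Rhumb: Δφ = -1.3256, Δλ = +2.5847, Δψ = -1.9216, q = Δφ/Δψ = 0.6898 → d_rh = R√(Δφ²+q²Δλ²) = 7636.2 nmi
Excess = (7636.2 − 6517.3) / 6517.3 = 1118.9 / 6517.3 = 17.17% ≈ 17.2%

17.2%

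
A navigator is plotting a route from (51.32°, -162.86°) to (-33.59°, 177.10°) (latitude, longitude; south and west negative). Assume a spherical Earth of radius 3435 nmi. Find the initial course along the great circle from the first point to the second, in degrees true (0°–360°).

196.6°

θ = atan2( sin Δλ·cos φ₂ ,  cos φ₁ sin φ₂ − sin φ₁ cos φ₂ cos Δλ )
  = atan2(-0.2855, -0.9567) = 196.61°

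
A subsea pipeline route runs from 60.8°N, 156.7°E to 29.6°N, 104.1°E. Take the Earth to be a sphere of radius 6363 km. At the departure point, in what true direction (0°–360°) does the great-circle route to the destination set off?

252.3°

θ = atan2( sin Δλ·cos φ₂ ,  cos φ₁ sin φ₂ − sin φ₁ cos φ₂ cos Δλ )
  = atan2(-0.6907, -0.2200) = 252.33°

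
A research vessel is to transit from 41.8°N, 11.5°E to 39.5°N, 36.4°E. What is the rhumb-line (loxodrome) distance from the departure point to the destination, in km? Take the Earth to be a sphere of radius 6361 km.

2113 km

Δψ = ln[tan(π/4+φ₂/2)/tan(π/4+φ₁/2)] = -0.0529;  Δφ = -0.0401 rad,  Δλ = +0.4346 rad
q = Δφ/Δψ = 0.7586
d = R·√(Δφ² + q²Δλ²) = 6361·0.33210 = 2113 km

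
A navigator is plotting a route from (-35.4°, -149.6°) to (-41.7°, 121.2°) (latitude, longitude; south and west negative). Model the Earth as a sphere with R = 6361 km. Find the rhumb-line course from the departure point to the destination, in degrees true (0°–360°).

264.8°

Meridional parts: M(φ₁)=-0.6614, M(φ₂)=-0.8021 → ΔM = -0.1408;  Δλ = -1.5568 rad
tan C = Δλ / ΔM = +11.0604 → C = 264.83°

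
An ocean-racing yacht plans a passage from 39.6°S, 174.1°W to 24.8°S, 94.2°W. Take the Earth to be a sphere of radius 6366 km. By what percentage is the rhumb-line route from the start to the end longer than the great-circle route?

2.7%

Great circle: σ = 1.1701 rad → d_gc = Rσ = 7449.1 km
Rhumb: Δφ = +0.2583, Δλ = +1.3945, Δψ = +0.3068, q = Δφ/Δψ = 0.8420 → d_rh = R√(Δφ²+q²Δλ²) = 7653.2 km
Excess = (7653.2 − 7449.1) / 7449.1 = 204.1 / 7449.1 = 2.74% ≈ 2.7%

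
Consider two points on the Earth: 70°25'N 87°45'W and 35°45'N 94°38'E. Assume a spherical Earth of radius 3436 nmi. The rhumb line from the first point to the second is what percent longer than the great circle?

Great circle: σ = 1.2884 rad → d_gc = Rσ = 4426.9 nmi
Rhumb: Δφ = -0.6050, Δλ = -3.1000, Δψ = -1.0880, q = Δφ/Δψ = 0.5561 → d_rh = R√(Δφ²+q²Δλ²) = 6277.7 nmi
Excess = (6277.7 − 4426.9) / 4426.9 = 1850.8 / 4426.9 = 41.81% ≈ 41.8%

41.8%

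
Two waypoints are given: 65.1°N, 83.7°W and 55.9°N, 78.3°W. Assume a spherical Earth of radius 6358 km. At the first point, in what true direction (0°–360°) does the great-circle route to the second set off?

161.5°

θ = atan2( sin Δλ·cos φ₂ ,  cos φ₁ sin φ₂ − sin φ₁ cos φ₂ cos Δλ )
  = atan2(+0.0528, -0.1576) = 161.49°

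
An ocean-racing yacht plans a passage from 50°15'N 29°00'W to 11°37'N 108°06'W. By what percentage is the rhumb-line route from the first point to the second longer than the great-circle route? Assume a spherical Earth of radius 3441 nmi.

Great circle: σ = 1.2940 rad → d_gc = Rσ = 4452.7 nmi
Rhumb: Δφ = -0.6743, Δλ = -1.3806, Δψ = -0.8133, q = Δφ/Δψ = 0.8290 → d_rh = R√(Δφ²+q²Δλ²) = 4570.9 nmi
Excess = (4570.9 − 4452.7) / 4452.7 = 118.2 / 4452.7 = 2.655% ≈ 2.7%

2.7%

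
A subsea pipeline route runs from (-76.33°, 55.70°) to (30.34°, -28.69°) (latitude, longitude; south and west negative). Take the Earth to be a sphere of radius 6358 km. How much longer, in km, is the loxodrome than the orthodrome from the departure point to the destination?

405 km

Great circle: cos σ = sin φ₁ sin φ₂ + cos φ₁ cos φ₂ cos Δλ,  σ = 2.0611 rad → d_gc = 13104.4 km
Rhumb line: Δψ = +2.6776, q = Δφ/Δψ = 0.6953, d_rh = R√(Δφ²+q²Δλ²) = 13509.6 km
Excess = 13509.6 − 13104.4 = 405.2 ≈ 405 km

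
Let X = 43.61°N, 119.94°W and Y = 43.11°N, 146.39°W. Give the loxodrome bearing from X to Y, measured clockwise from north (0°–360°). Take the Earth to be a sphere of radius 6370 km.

268.5°

Meridional parts: M(φ₁)=+0.8475, M(φ₂)=+0.8355 → ΔM = -0.0120;  Δλ = -0.4616 rad
tan C = Δλ / ΔM = +38.4608 → C = 268.51°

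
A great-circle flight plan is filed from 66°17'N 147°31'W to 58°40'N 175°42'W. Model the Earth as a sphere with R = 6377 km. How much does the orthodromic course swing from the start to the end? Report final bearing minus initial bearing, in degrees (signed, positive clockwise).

Initial bearing θ₁ = atan2(sin Δλ cos φ₂, cos φ₁ sin φ₂ − sin φ₁ cos φ₂ cos Δλ) = 252.78°
Final bearing θ₂ = (initial bearing from the destination back to the start) + 180° = 227.63°
Δθ = θ₂ − θ₁ = -25.2°

-25.2°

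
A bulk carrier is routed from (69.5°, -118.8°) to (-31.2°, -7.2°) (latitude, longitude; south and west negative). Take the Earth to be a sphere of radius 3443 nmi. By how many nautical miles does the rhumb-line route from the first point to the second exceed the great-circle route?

Great circle: cos σ = sin φ₁ sin φ₂ + cos φ₁ cos φ₂ cos Δλ,  σ = 2.2087 rad → d_gc = 7604.5 nmi
Rhumb line: Δψ = -2.2838, q = Δφ/Δψ = 0.7696, d_rh = R√(Δφ²+q²Δλ²) = 7953.1 nmi
Excess = 7953.1 − 7604.5 = 348.6 ≈ 349 nmi

349 nmi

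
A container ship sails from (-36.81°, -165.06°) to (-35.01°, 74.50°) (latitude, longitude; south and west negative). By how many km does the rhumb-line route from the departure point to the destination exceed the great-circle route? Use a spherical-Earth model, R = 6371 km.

Great circle: cos σ = sin φ₁ sin φ₂ + cos φ₁ cos φ₂ cos Δλ,  σ = 1.5593 rad → d_gc = 9934.1 km
Rhumb line: Δψ = +0.0388, q = Δφ/Δψ = 0.8099, d_rh = R√(Δφ²+q²Δλ²) = 10847.9 km
Excess = 10847.9 − 9934.1 = 913.8 ≈ 914 km

914 km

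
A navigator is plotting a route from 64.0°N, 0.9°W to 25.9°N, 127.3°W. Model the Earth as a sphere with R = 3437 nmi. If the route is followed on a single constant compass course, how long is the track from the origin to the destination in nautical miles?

5547 nmi

Δψ = ln[tan(π/4+φ₂/2)/tan(π/4+φ₁/2)] = -0.9976;  Δφ = -0.6650 rad,  Δλ = -2.2061 rad
q = Δφ/Δψ = 0.6665
d = R·√(Δφ² + q²Δλ²) = 3437·1.61383 = 5547 nmi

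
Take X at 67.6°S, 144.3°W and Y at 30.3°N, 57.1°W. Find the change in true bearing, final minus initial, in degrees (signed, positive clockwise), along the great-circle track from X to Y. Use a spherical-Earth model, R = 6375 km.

At departure: θ₁ = atan2(sin Δλ cos φ₂, cos φ₁ sin φ₂ − sin φ₁ cos φ₂ cos Δλ) = 74.99°
At arrival: θ₂ = atan2(sin Δλ cos φ₁, −cos φ₂ sin φ₁ + sin φ₂ cos φ₁ cos Δλ) = 25.23°
Δθ = θ₂ − θ₁ = -49.8°

-49.8°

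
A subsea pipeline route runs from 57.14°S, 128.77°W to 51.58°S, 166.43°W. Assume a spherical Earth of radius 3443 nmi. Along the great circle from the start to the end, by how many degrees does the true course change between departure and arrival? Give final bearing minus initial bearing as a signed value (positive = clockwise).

At departure: θ₁ = atan2(sin Δλ cos φ₂, cos φ₁ sin φ₂ − sin φ₁ cos φ₂ cos Δλ) = 268.21°
At arrival: θ₂ = atan2(sin Δλ cos φ₁, −cos φ₂ sin φ₁ + sin φ₂ cos φ₁ cos Δλ) = 299.22°
Δθ = θ₂ − θ₁ = +31.0°

+31.0°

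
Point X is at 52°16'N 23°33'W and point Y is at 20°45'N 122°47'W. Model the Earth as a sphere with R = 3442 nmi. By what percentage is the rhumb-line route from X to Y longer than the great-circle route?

Great circle: σ = 1.3813 rad → d_gc = Rσ = 4754.4 nmi
Rhumb: Δφ = -0.5501, Δλ = -1.7319, Δψ = -0.7034, q = Δφ/Δψ = 0.7820 → d_rh = R√(Δφ²+q²Δλ²) = 5031.7 nmi
Excess = (5031.7 − 4754.4) / 4754.4 = 277.3 / 4754.4 = 5.83% ≈ 5.8%

5.8%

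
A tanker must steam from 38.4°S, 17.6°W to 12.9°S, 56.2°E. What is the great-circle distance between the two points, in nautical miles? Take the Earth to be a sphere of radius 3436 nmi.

Haversine: a = sin²(Δφ/2)+cos φ₁ cos φ₂ sin²(Δλ/2) = 0.32410;  σ = 2·atan2(√a,√(1−a))
σ = 69.403° → d = Rσ = 3436·1.21131 = 4162 nmi

4162 nmi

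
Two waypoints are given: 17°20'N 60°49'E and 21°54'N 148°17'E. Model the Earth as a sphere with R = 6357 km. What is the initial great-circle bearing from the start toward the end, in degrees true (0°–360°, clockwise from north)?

N = sin Δλ·cos φ₂ = +0.9269;  D = cos φ₁ sin φ₂ − sin φ₁ cos φ₂ cos Δλ = +0.3438
initial course = atan2(N, D) = 69.65°

69.6°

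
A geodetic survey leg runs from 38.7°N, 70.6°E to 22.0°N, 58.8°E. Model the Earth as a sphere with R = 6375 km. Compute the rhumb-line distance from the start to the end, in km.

Rhumb course C = atan2(Δλ, Δψ) with Δψ = ln[tan(π/4+φ₂/2)/tan(π/4+φ₁/2)] = -0.3398, Δλ = -0.2059 → C = 211.22°
d = R·|Δφ| / |cos C| = 6375·0.29147 / 0.85518 = 2173 km

2173 km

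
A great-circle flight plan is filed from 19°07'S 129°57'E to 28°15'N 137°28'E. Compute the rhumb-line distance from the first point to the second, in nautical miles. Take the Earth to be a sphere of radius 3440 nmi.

2877 nmi

Δψ = ln[tan(π/4+φ₂/2)/tan(π/4+φ₁/2)] = +0.8544;  Δφ = +0.8267 rad,  Δλ = +0.1312 rad
q = Δφ/Δψ = 0.9676
d = R·√(Δφ² + q²Δλ²) = 3440·0.83639 = 2877 nmi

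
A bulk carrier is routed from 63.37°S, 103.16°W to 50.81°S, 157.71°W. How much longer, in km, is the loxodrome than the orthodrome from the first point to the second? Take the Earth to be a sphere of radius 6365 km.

Great circle: cos σ = sin φ₁ sin φ₂ + cos φ₁ cos φ₂ cos Δλ,  σ = 0.5412 rad → d_gc = 3444.5 km
Rhumb line: Δψ = +0.4082, q = Δφ/Δψ = 0.5370, d_rh = R√(Δφ²+q²Δλ²) = 3540.6 km
Excess = 3540.6 − 3444.5 = 96.1 ≈ 96 km

96 km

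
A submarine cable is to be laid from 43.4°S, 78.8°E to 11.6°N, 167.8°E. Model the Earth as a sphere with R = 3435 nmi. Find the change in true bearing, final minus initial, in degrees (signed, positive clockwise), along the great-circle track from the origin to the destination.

Initial bearing θ₁ = atan2(sin Δλ cos φ₂, cos φ₁ sin φ₂ − sin φ₁ cos φ₂ cos Δλ) = 80.84°
Final bearing θ₂ = (initial bearing from the destination back to the start) + 180° = 47.08°
Δθ = θ₂ − θ₁ = -33.8°

-33.8°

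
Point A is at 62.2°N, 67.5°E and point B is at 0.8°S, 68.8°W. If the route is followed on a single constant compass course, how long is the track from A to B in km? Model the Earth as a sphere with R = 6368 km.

Δψ = ln[tan(π/4+φ₂/2)/tan(π/4+φ₁/2)] = -1.4104;  Δφ = -1.0996 rad,  Δλ = -2.3789 rad
q = Δφ/Δψ = 0.7796
d = R·√(Δφ² + q²Δλ²) = 6368·2.15604 = 13730 km

13730 km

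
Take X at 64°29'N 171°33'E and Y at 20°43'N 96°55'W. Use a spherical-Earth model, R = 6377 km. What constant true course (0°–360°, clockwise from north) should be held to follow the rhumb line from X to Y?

124.9°

Δψ = ln[tan(π/4+φ₂/2)/tan(π/4+φ₁/2)] = -1.1156
Δλ = +1.5976 rad (taken the short way round)
course = atan2(Δλ, Δψ) = 124.93°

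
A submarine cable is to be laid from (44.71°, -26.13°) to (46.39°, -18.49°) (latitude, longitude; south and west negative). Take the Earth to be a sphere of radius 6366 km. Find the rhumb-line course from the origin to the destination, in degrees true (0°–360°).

Meridional parts: M(φ₁)=+0.8742, M(φ₂)=+0.9161 → ΔM = +0.0419;  Δλ = +0.1333 rad
tan C = Δλ / ΔM = +3.1843 → C = 72.57°

72.6°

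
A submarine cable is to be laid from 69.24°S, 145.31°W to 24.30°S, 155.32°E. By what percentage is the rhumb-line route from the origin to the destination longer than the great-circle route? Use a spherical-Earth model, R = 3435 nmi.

2.7%

Great circle: σ = 0.9892 rad → d_gc = Rσ = 3397.8 nmi
Rhumb: Δφ = +0.7844, Δλ = -1.0362, Δψ = +1.2599, q = Δφ/Δψ = 0.6226 → d_rh = R√(Δφ²+q²Δλ²) = 3488.4 nmi
Excess = (3488.4 − 3397.8) / 3397.8 = 90.6 / 3397.8 = 2.67% ≈ 2.7%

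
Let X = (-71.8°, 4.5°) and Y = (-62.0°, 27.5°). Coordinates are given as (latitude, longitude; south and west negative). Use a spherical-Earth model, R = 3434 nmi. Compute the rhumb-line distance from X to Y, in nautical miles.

793 nmi

Rhumb course C = atan2(Δλ, Δψ) with Δψ = ln[tan(π/4+φ₂/2)/tan(π/4+φ₁/2)] = +0.4425, Δλ = +0.4014 → C = 42.21°
d = R·|Δφ| / |cos C| = 3434·0.17104 / 0.74065 = 793 nmi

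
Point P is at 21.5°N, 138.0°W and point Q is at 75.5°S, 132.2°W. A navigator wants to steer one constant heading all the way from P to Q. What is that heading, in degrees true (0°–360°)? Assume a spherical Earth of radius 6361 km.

177.6°

Δψ = ln[tan(π/4+φ₂/2)/tan(π/4+φ₁/2)] = -2.4462
Δλ = +0.1012 rad (taken the short way round)
course = atan2(Δλ, Δψ) = 177.63°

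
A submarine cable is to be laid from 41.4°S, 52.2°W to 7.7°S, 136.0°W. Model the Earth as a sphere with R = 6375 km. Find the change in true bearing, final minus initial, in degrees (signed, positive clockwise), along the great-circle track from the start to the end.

At departure: θ₁ = atan2(sin Δλ cos φ₂, cos φ₁ sin φ₂ − sin φ₁ cos φ₂ cos Δλ) = 268.27°
At arrival: θ₂ = atan2(sin Δλ cos φ₁, −cos φ₂ sin φ₁ + sin φ₂ cos φ₁ cos Δλ) = 310.84°
Δθ = θ₂ − θ₁ = +42.6°

+42.6°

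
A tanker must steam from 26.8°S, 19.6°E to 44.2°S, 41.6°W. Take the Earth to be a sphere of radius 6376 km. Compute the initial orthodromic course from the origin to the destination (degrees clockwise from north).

N = sin Δλ·cos φ₂ = -0.6282;  D = cos φ₁ sin φ₂ − sin φ₁ cos φ₂ cos Δλ = -0.4666
initial course = atan2(N, D) = 233.40°

233.4°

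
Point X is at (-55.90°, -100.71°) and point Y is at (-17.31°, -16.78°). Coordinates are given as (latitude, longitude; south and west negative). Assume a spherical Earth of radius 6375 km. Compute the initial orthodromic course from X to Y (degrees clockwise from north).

θ = atan2( sin Δλ·cos φ₂ ,  cos φ₁ sin φ₂ − sin φ₁ cos φ₂ cos Δλ )
  = atan2(+0.9494, -0.0832) = 95.01°

95.0°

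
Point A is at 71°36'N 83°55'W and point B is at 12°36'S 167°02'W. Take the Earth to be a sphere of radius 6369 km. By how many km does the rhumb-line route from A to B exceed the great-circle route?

388 km

Great circle: cos σ = sin φ₁ sin φ₂ + cos φ₁ cos φ₂ cos Δλ,  σ = 1.7417 rad → d_gc = 11092.9 km
Rhumb line: Δψ = -2.0421, q = Δφ/Δψ = 0.7196, d_rh = R√(Δφ²+q²Δλ²) = 11480.9 km
Excess = 11480.9 − 11092.9 = 388.0 ≈ 388 km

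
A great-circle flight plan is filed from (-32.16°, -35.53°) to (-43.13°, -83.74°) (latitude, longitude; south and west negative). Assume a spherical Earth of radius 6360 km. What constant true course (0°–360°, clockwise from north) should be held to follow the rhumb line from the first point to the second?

Meridional parts: M(φ₁)=-0.5933, M(φ₂)=-0.8359 → ΔM = -0.2426;  Δλ = -0.8414 rad
tan C = Δλ / ΔM = +3.4681 → C = 253.92°

253.9°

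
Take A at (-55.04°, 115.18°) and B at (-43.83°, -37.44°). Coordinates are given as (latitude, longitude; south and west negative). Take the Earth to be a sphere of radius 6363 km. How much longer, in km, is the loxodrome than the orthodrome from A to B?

Great circle: cos σ = sin φ₁ sin φ₂ + cos φ₁ cos φ₂ cos Δλ,  σ = 1.3689 rad → d_gc = 8710.5 km
Rhumb line: Δψ = +0.3027, q = Δφ/Δψ = 0.6464, d_rh = R√(Δφ²+q²Δλ²) = 11026.9 km
Excess = 11026.9 − 8710.5 = 2316.4 ≈ 2316 km

2316 km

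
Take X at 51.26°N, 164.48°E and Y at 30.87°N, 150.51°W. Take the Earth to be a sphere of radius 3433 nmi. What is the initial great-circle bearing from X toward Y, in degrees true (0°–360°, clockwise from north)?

104.1°

N = sin Δλ·cos φ₂ = +0.6070;  D = cos φ₁ sin φ₂ − sin φ₁ cos φ₂ cos Δλ = -0.1522
initial course = atan2(N, D) = 104.08°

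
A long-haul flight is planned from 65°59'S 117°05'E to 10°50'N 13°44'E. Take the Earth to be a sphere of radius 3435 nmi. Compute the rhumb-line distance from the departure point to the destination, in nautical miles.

Rhumb course C = atan2(Δλ, Δψ) with Δψ = ln[tan(π/4+φ₂/2)/tan(π/4+φ₁/2)] = +1.7380, Δλ = -1.8038 → C = 313.94°
d = R·|Δφ| / |cos C| = 3435·1.34070 / 0.69386 = 6637 nmi

6637 nmi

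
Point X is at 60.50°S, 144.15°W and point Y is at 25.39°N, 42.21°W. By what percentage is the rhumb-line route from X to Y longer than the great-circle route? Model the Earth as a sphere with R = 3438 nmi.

2.8%

Great circle: σ = 2.0547 rad → d_gc = Rσ = 7064.0 nmi
Rhumb: Δφ = +1.4991, Δλ = +1.7792, Δψ = +1.7929, q = Δφ/Δψ = 0.8361 → d_rh = R√(Δφ²+q²Δλ²) = 7260.6 nmi
Excess = (7260.6 − 7064.0) / 7064.0 = 196.6 / 7064.0 = 2.78% ≈ 2.8%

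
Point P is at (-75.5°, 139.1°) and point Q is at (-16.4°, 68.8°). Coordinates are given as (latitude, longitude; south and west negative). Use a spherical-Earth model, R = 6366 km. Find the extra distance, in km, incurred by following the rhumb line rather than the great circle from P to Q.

293 km

Great circle: cos σ = sin φ₁ sin φ₂ + cos φ₁ cos φ₂ cos Δλ,  σ = 1.2086 rad → d_gc = 7694.03 km
Rhumb line: Δψ = +1.7716, q = Δφ/Δψ = 0.5822, d_rh = R√(Δφ²+q²Δλ²) = 7987.47 km
Excess = 7987.47 − 7694.03 = 293.44 ≈ 293 km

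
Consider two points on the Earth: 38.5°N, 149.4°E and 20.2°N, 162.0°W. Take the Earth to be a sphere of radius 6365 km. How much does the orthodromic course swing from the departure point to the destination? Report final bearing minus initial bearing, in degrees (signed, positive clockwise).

Initial bearing θ₁ = atan2(sin Δλ cos φ₂, cos φ₁ sin φ₂ − sin φ₁ cos φ₂ cos Δλ) = 99.37°
Final bearing θ₂ = (initial bearing from the destination back to the start) + 180° = 124.64°
Δθ = θ₂ − θ₁ = +25.3°

+25.3°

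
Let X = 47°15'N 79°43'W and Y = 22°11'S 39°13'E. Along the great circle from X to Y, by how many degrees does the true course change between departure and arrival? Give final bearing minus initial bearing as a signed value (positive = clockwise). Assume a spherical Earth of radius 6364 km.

Initial bearing θ₁ = atan2(sin Δλ cos φ₂, cos φ₁ sin φ₂ − sin φ₁ cos φ₂ cos Δλ) = 84.88°
Final bearing θ₂ = (initial bearing from the destination back to the start) + 180° = 133.10°
Δθ = θ₂ − θ₁ = +48.2°

+48.2°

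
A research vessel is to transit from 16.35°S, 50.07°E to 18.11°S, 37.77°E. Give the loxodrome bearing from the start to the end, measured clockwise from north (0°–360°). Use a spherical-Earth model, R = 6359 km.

261.5°

Δψ = ln[tan(π/4+φ₂/2)/tan(π/4+φ₁/2)] = -0.0322
Δλ = -0.2147 rad (taken the short way round)
course = atan2(Δλ, Δψ) = 261.48°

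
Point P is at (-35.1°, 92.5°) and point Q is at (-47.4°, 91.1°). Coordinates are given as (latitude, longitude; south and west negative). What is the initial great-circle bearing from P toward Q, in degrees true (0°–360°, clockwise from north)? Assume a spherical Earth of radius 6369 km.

184.4°

N = sin Δλ·cos φ₂ = -0.0165;  D = cos φ₁ sin φ₂ − sin φ₁ cos φ₂ cos Δλ = -0.2131
initial course = atan2(N, D) = 184.44°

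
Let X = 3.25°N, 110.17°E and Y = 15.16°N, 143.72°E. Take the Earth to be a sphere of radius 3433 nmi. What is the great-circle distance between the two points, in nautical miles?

2104 nmi

cos σ = sin φ₁ sin φ₂ + cos φ₁ cos φ₂ cos Δλ
      = sin(3.25°)sin(15.16°) + cos(3.25°)cos(15.16°)cos(33.55°) = 0.8179
σ = 35.122° → d = Rσ = 3433·0.61299 = 2104 nmi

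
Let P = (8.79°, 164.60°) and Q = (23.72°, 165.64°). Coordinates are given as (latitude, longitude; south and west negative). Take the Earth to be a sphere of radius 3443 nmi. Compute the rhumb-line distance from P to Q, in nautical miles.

Δψ = ln[tan(π/4+φ₂/2)/tan(π/4+φ₁/2)] = +0.2723;  Δφ = +0.2606 rad,  Δλ = +0.0182 rad
q = Δφ/Δψ = 0.9568
d = R·√(Δφ² + q²Δλ²) = 3443·0.26116 = 899 nmi

899 nmi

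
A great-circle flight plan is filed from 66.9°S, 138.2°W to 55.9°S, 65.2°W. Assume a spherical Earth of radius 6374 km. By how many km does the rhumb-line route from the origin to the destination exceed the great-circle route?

214 km

Great circle: cos σ = sin φ₁ sin φ₂ + cos φ₁ cos φ₂ cos Δλ,  σ = 0.5989 rad → d_gc = 3817.1 km
Rhumb line: Δψ = +0.4059, q = Δφ/Δψ = 0.4730, d_rh = R√(Δφ²+q²Δλ²) = 4031.1 km
Excess = 4031.1 − 3817.1 = 214.0 ≈ 214 km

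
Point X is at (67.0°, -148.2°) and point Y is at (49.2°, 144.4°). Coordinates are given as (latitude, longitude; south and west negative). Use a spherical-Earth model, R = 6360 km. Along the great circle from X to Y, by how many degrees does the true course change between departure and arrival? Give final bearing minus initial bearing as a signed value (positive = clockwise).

-59.6°

Initial bearing θ₁ = atan2(sin Δλ cos φ₂, cos φ₁ sin φ₂ − sin φ₁ cos φ₂ cos Δλ) = 276.12°
Final bearing θ₂ = (initial bearing from the destination back to the start) + 180° = 216.48°
Δθ = θ₂ − θ₁ = -59.6°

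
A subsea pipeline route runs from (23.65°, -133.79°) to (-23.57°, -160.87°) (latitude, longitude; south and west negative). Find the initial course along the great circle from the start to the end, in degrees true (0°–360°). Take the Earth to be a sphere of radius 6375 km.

211.0°

θ = atan2( sin Δλ·cos φ₂ ,  cos φ₁ sin φ₂ − sin φ₁ cos φ₂ cos Δλ )
  = atan2(-0.4173, -0.6937) = 211.03°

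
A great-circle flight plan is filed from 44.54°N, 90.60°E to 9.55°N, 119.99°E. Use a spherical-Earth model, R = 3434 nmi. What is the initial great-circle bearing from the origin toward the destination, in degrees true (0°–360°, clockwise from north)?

θ = atan2( sin Δλ·cos φ₂ ,  cos φ₁ sin φ₂ − sin φ₁ cos φ₂ cos Δλ )
  = atan2(+0.4840, -0.4844) = 135.03°

135.0°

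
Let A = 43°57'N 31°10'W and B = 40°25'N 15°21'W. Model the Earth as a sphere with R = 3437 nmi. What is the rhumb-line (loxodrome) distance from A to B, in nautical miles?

734 nmi

Δψ = ln[tan(π/4+φ₂/2)/tan(π/4+φ₁/2)] = -0.0833;  Δφ = -0.0617 rad,  Δλ = +0.2761 rad
q = Δφ/Δψ = 0.7407
d = R·√(Δφ² + q²Δλ²) = 3437·0.21357 = 734 nmi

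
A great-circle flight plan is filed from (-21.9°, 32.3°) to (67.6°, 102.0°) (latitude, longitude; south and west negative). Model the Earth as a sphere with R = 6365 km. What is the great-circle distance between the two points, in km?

11424 km

cos σ = sin φ₁ sin φ₂ + cos φ₁ cos φ₂ cos Δλ
      = sin(-21.90°)sin(67.60°) + cos(-21.90°)cos(67.60°)cos(69.70°) = -0.2222
σ = 102.837° → d = Rσ = 6365·1.79484 = 11424 km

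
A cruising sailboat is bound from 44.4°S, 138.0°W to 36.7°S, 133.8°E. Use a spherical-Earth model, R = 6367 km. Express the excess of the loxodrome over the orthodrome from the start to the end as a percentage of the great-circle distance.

Great circle: σ = 1.1195 rad → d_gc = Rσ = 7127.9 km
Rhumb: Δφ = +0.1344, Δλ = -1.5394, Δψ = +0.1772, q = Δφ/Δψ = 0.7584 → d_rh = R√(Δφ²+q²Δλ²) = 7482.6 km
Excess = (7482.6 − 7127.9) / 7127.9 = 354.7 / 7127.9 = 4.98% ≈ 5.0%

5.0%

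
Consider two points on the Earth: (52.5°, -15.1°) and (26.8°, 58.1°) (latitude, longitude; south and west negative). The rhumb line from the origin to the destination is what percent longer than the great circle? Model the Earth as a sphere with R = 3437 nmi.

3.2%

Great circle: σ = 1.0301 rad → d_gc = Rσ = 3540.4 nmi
Rhumb: Δφ = -0.4485, Δλ = +1.2776, Δψ = -0.5946, q = Δφ/Δψ = 0.7544 → d_rh = R√(Δφ²+q²Δλ²) = 3653.6 nmi
Excess = (3653.6 − 3540.4) / 3540.4 = 113.2 / 3540.4 = 3.20% ≈ 3.2%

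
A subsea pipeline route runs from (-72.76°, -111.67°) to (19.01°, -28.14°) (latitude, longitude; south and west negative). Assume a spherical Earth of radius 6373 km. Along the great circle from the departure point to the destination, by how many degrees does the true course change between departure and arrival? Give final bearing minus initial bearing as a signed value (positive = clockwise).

At departure: θ₁ = atan2(sin Δλ cos φ₂, cos φ₁ sin φ₂ − sin φ₁ cos φ₂ cos Δλ) = 78.08°
At arrival: θ₂ = atan2(sin Δλ cos φ₁, −cos φ₂ sin φ₁ + sin φ₂ cos φ₁ cos Δλ) = 17.86°
Δθ = θ₂ − θ₁ = -60.2°

-60.2°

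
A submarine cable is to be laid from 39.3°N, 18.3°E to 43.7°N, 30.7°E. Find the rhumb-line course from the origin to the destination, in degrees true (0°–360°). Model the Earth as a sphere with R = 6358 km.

64.6°

Δψ = ln[tan(π/4+φ₂/2)/tan(π/4+φ₁/2)] = +0.1026
Δλ = +0.2164 rad (taken the short way round)
course = atan2(Δλ, Δψ) = 64.64°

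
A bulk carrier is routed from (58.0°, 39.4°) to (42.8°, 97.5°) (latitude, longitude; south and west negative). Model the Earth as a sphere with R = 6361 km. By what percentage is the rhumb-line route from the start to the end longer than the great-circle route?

Great circle: σ = 0.6735 rad → d_gc = Rσ = 4283.9 km
Rhumb: Δφ = -0.2653, Δλ = +1.0140, Δψ = -0.4211, q = Δφ/Δψ = 0.6300 → d_rh = R√(Δφ²+q²Δλ²) = 4400.2 km
Excess = (4400.2 − 4283.9) / 4283.9 = 116.3 / 4283.9 = 2.71% ≈ 2.7%

2.7%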